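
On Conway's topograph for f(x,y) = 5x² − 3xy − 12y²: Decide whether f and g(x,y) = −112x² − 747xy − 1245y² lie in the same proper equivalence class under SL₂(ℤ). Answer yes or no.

D₁ = 249, D₂ = 249
river cycle of f (length 16): (5, 7, -10), (-10, 13, 2), (2, 15, -3), (-3, 15, 2), (2, 13, -10), (-10, 7, 5), (5, 13, -4), (-4, 11, 8), (8, 5, -7), (-7, 9, 6), … (6 more)
river cycle of g (length 16): (5, 7, -10), (-10, 13, 2), (2, 15, -3), (-3, 15, 2), (2, 13, -10), (-10, 7, 5), (5, 13, -4), (-4, 11, 8), (8, 5, -7), (-7, 9, 6), … (6 more)
cycles coincide ⇒ equivalent

yes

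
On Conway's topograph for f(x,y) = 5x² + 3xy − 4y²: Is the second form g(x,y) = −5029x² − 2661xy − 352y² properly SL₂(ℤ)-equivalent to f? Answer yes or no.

D₁ = 89, D₂ = 89
river cycle of f (length 14): (-4, 5, 4), (4, 3, -5), (-5, 7, 2), (2, 9, -1), (-1, 9, 2), (2, 7, -5), (-5, 3, 4), (4, 5, -4), (-4, 3, 5), (5, 7, -2), … (4 more)
river cycle of g (length 14): (-2, 7, 5), (5, 3, -4), (-4, 5, 4), (4, 3, -5), (-5, 7, 2), (2, 9, -1), (-1, 9, 2), (2, 7, -5), (-5, 3, 4), (4, 5, -4), … (4 more)
cycles coincide ⇒ equivalent

yes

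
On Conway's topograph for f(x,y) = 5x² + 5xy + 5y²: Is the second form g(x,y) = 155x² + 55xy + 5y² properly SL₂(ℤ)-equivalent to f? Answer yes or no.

D₁ = -75, D₂ = -75
f: reduced (well bottom): (5,5,5) with a≤c, −a<b≤a
g: flip: (155,55,5)→(5,-55,155)
g: translate: b→5 (≡-55 mod 10), so (5,-55,155)→(5,5,5)
g: reduced (well bottom): (5,5,5) with a≤c, −a<b≤a
reduced forms (5, 5, 5) vs (5, 5, 5) ⇒ equivalent

yes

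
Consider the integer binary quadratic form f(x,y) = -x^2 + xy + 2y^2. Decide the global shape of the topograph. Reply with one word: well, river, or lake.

D = b²−4ac = 1² − 4·(-1)·2 = 9
D = 3² is a perfect square ⇒ form factors over ℤ ⇒ lakes

lake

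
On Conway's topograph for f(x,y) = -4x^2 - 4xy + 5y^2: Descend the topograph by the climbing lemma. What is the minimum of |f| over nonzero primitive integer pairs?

descent: ρ → (5,4,-4)  [lands on river]
river: ρ → (-4,4,5)
river: ρ → (5,6,-3)
river: ρ → (-3,6,5)
closes: descent 1, river 4
min |a| on river = 3

3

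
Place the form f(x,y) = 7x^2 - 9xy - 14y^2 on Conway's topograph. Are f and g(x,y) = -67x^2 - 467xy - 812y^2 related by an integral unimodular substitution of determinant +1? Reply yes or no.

D₁ = 473, D₂ = 473
river cycle of f (length 4): (-14, 9, 7), (7, 19, -4), (-4, 21, 2), (2, 19, -14)
river cycle of g (length 4): (-14, 9, 7), (7, 19, -4), (-4, 21, 2), (2, 19, -14)
cycles coincide ⇒ equivalent

yes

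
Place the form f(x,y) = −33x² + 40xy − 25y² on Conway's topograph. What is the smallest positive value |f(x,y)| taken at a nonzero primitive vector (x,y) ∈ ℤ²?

translate: b→26 (≡-40 mod 66), so (33,-40,25)→(33,26,18)
flip: (33,26,18)→(18,-26,33)
translate: b→10 (≡-26 mod 36), so (18,-26,33)→(18,10,25)
reduced (well bottom): (18,10,25) with a≤c, −a<b≤a
well minimum |f| = |-18| = 18 (negative-definite)

18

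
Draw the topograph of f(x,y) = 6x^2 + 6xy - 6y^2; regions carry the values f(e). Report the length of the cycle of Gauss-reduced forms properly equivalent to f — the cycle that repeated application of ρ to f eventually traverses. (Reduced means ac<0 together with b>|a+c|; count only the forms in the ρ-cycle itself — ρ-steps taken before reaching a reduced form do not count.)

D = 180, ⌊√D⌋ = 13
river: ρ → (-6,6,6)
river: ρ → (6,6,-6)
ρ-cycle length = 2 (tail of 0 descent steps not counted)

2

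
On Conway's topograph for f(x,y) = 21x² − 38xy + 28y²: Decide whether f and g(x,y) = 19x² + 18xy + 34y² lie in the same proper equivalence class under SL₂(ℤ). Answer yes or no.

D₁ = -908, D₂ = -2260
discriminants differ ⇒ not SL₂(ℤ)-equivalent

no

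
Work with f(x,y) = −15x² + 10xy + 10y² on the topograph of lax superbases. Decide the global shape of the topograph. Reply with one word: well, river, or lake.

D = b²−4ac = 10² − 4·(-15)·10 = 700
D > 0 non-square ⇒ indefinite ⇒ periodic river

river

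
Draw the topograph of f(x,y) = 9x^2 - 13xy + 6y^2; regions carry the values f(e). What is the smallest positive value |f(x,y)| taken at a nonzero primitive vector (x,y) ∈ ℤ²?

translate: b→5 (≡-13 mod 18), so (9,-13,6)→(9,5,2)
flip: (9,5,2)→(2,-5,9)
translate: b→-1 (≡-5 mod 4), so (2,-5,9)→(2,-1,6)
reduced (well bottom): (2,-1,6) with a≤c, −a<b≤a
well minimum = a = 2

2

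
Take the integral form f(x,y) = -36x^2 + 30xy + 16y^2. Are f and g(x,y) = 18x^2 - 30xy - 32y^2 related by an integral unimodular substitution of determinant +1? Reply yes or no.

D₁ = 3204, D₂ = 3204
river cycle of f (length 28): (16, 34, -32), (-32, 30, 18), (18, 42, -20), (-20, 38, 22), (22, 50, -8), (-8, 46, 34), (34, 22, -20), (-20, 18, 36), (36, 54, -2), (-2, 54, 36), … (18 more)
river cycle of g (length 28): (-32, 30, 18), (18, 42, -20), (-20, 38, 22), (22, 50, -8), (-8, 46, 34), (34, 22, -20), (-20, 18, 36), (36, 54, -2), (-2, 54, 36), (36, 18, -20), … (18 more)
cycles coincide ⇒ equivalent

yes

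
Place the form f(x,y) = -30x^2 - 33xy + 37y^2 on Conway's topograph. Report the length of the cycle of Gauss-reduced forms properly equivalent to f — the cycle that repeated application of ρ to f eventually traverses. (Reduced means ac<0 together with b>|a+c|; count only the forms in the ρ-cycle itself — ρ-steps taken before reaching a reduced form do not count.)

D = 5529, ⌊√D⌋ = 74
descent: ρ → (37,33,-30)  [lands on river]
river: ρ → (-30,27,40)
river: ρ → (40,53,-17)
river: ρ → (-17,49,46)
river: ρ → (46,43,-20)
river: ρ → (-20,37,52)
river: ρ → (52,67,-5)
river: ρ → (-5,73,10)
river: ρ → (10,67,-26)
river: ρ → (-26,37,40)
river: ρ → (40,43,-23)
river: ρ → (-23,49,34)
river: ρ → (34,19,-38)
river: ρ → (-38,57,15)
river: ρ → (15,63,-26)
river: ρ → (-26,41,37)
ρ-cycle length = 16 (tail of 1 descent step not counted)

16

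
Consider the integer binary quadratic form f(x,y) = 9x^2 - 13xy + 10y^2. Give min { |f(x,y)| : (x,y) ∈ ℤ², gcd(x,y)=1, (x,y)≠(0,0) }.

translate: b→5 (≡-13 mod 18), so (9,-13,10)→(9,5,6)
flip: (9,5,6)→(6,-5,9)
reduced (well bottom): (6,-5,9) with a≤c, −a<b≤a
well minimum = a = 6

6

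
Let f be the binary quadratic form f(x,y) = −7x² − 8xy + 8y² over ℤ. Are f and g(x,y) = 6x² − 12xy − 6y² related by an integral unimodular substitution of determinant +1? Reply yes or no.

D₁ = 288, D₂ = 288
river cycle of f (length 6): (8, 8, -7), (-7, 6, 9), (9, 12, -4), (-4, 12, 9), (9, 6, -7), (-7, 8, 8)
river cycle of g (length 2): (-6, 12, 6), (6, 12, -6)
cycles differ ⇒ inequivalent

no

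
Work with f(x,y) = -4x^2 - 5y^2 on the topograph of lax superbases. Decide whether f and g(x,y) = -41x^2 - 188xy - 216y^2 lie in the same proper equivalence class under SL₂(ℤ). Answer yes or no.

D₁ = -80, D₂ = -80
f is negative-definite; reduce −f:
−f: reduced (well bottom): (4,0,5) with a≤c, −a<b≤a
flip sign back: reduced form of f is (-4,0,-5)
g is negative-definite; reduce −g:
−g: translate: b→24 (≡188 mod 82), so (41,188,216)→(41,24,4)
−g: flip: (41,24,4)→(4,-24,41)
−g: translate: b→0 (≡-24 mod 8), so (4,-24,41)→(4,0,5)
−g: reduced (well bottom): (4,0,5) with a≤c, −a<b≤a
flip sign back: reduced form of g is (-4,0,-5)
reduced forms (-4, 0, -5) vs (-4, 0, -5) ⇒ equivalent

yes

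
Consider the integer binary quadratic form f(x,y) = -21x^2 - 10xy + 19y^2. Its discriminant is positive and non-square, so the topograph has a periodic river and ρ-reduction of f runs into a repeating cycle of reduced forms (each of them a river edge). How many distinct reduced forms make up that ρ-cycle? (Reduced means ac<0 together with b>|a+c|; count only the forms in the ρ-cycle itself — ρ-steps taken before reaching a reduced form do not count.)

D = 1696, ⌊√D⌋ = 41
descent: ρ → (19,10,-21)  [lands on river]
river: ρ → (-21,32,8)
river: ρ → (8,32,-21)
river: ρ → (-21,10,19)
river: ρ → (19,28,-12)
river: ρ → (-12,20,27)
river: ρ → (27,34,-5)
river: ρ → (-5,36,20)
river: ρ → (20,4,-21)
river: ρ → (-21,38,3)
river: ρ → (3,40,-8)
river: ρ → (-8,40,3)
river: ρ → (3,38,-21)
river: ρ → (-21,4,20)
river: ρ → (20,36,-5)
river: ρ → (-5,34,27)
river: ρ → (27,20,-12)
river: ρ → (-12,28,19)
ρ-cycle length = 18 (tail of 1 descent step not counted)

18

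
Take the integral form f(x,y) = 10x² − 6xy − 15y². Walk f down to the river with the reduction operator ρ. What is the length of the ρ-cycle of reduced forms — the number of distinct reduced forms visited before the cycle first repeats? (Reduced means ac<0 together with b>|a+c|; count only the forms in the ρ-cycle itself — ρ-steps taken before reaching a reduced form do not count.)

D = 636, ⌊√D⌋ = 25
descent: ρ → (-15,6,10)  [lands on river]
river: ρ → (10,14,-11)
river: ρ → (-11,8,13)
river: ρ → (13,18,-6)
river: ρ → (-6,18,13)
river: ρ → (13,8,-11)
river: ρ → (-11,14,10)
river: ρ → (10,6,-15)
river: ρ → (-15,24,1)
river: ρ → (1,24,-15)
ρ-cycle length = 10 (tail of 1 descent step not counted)

10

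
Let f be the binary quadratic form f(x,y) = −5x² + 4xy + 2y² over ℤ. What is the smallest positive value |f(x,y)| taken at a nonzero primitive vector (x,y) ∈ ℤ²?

river: ρ → (2,4,-5)
river: ρ → (-5,6,1)
river: ρ → (1,6,-5)
river: ρ → (-5,4,2)
closes: descent 0, river 4
min |a| on river = 1

1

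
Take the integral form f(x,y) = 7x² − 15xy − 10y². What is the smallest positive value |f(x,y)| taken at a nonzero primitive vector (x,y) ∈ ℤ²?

descent: ρ → (-10,15,7)  [lands on river]
river: ρ → (7,13,-12)
river: ρ → (-12,11,8)
river: ρ → (8,21,-2)
river: ρ → (-2,19,18)
river: ρ → (18,17,-3)
river: ρ → (-3,19,12)
river: ρ → (12,5,-10)
closes: descent 1, river 8
min |a| on river = 2

2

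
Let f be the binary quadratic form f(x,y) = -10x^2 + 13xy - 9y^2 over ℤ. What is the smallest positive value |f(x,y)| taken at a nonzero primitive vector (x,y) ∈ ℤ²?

translate: b→7 (≡-13 mod 20), so (10,-13,9)→(10,7,6)
flip: (10,7,6)→(6,-7,10)
translate: b→5 (≡-7 mod 12), so (6,-7,10)→(6,5,9)
reduced (well bottom): (6,5,9) with a≤c, −a<b≤a
well minimum |f| = |-6| = 6 (negative-definite)

6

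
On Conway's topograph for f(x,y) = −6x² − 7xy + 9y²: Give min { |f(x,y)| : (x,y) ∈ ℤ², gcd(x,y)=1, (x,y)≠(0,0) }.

descent: ρ → (9,7,-6)  [lands on river]
river: ρ → (-6,5,10)
river: ρ → (10,15,-1)
river: ρ → (-1,15,10)
river: ρ → (10,5,-6)
river: ρ → (-6,7,9)
river: ρ → (9,11,-4)
river: ρ → (-4,13,6)
river: ρ → (6,11,-6)
river: ρ → (-6,13,4)
river: ρ → (4,11,-9)
river: ρ → (-9,7,6)
river: ρ → (6,5,-10)
river: ρ → (-10,15,1)
river: ρ → (1,15,-10)
river: ρ → (-10,5,6)
river: ρ → (6,7,-9)
river: ρ → (-9,11,4)
river: ρ → (4,13,-6)
river: ρ → (-6,11,6)
river: ρ → (6,13,-4)
river: ρ → (-4,11,9)
closes: descent 1, river 22
min |a| on river = 1

1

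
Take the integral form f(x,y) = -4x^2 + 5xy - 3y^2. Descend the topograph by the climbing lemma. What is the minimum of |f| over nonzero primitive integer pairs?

translate: b→3 (≡-5 mod 8), so (4,-5,3)→(4,3,2)
flip: (4,3,2)→(2,-3,4)
translate: b→1 (≡-3 mod 4), so (2,-3,4)→(2,1,3)
reduced (well bottom): (2,1,3) with a≤c, −a<b≤a
well minimum |f| = |-2| = 2 (negative-definite)

2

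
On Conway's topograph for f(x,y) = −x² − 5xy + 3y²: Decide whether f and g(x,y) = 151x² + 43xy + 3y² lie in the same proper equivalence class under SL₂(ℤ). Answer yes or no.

D₁ = 37, D₂ = 37
river cycle of f (length 6): (3, 5, -1), (-1, 5, 3), (3, 1, -3), (-3, 5, 1), (1, 5, -3), (-3, 1, 3)
river cycle of g (length 6): (3, 5, -1), (-1, 5, 3), (3, 1, -3), (-3, 5, 1), (1, 5, -3), (-3, 1, 3)
cycles coincide ⇒ equivalent

yes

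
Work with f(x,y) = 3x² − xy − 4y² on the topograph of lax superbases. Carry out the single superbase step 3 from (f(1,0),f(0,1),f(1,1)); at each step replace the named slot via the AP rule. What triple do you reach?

start (3,-4,-2) = (f(1,0),f(0,1),f(1,1))
replace slot 3: 2·(3+(-4)) − (-2) = 0 → (3,-4,0)

3,-4,0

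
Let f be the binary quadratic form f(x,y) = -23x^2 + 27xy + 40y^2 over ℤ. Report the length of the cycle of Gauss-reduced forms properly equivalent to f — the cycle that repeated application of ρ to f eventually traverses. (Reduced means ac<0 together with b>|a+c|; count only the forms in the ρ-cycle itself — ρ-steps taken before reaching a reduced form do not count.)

D = 4409, ⌊√D⌋ = 66
river: ρ → (40,53,-10)
river: ρ → (-10,47,55)
river: ρ → (55,63,-2)
river: ρ → (-2,65,23)
river: ρ → (23,27,-40)
river: ρ → (-40,53,10)
river: ρ → (10,47,-55)
river: ρ → (-55,63,2)
river: ρ → (2,65,-23)
river: ρ → (-23,27,40)
ρ-cycle length = 10 (tail of 0 descent steps not counted)

10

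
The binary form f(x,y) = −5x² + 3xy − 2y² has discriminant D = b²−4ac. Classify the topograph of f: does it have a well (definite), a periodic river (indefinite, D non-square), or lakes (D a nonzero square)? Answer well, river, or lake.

D = b²−4ac = 3² − 4·(-5)·(-2) = -31
D < 0 ⇒ definite ⇒ every region one sign ⇒ single well

well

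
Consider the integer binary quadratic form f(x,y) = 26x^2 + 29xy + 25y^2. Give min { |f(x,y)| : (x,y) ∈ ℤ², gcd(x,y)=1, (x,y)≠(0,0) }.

translate: b→-23 (≡29 mod 52), so (26,29,25)→(26,-23,22)
flip: (26,-23,22)→(22,23,26)
translate: b→-21 (≡23 mod 44), so (22,23,26)→(22,-21,25)
reduced (well bottom): (22,-21,25) with a≤c, −a<b≤a
well minimum = a = 22

22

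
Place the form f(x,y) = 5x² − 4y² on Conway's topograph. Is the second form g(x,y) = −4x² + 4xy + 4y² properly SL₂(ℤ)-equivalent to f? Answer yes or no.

D₁ = 80, D₂ = 80
river cycle of f (length 2): (-4, 8, 1), (1, 8, -4)
river cycle of g (length 2): (4, 4, -4), (-4, 4, 4)
cycles differ ⇒ inequivalent

no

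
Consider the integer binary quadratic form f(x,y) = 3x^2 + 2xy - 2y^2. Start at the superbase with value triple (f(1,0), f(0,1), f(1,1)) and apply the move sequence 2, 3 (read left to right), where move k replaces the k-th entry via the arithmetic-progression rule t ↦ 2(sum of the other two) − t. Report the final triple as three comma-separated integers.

start (3,-2,3) = (f(1,0),f(0,1),f(1,1))
replace slot 2: 2·(3+3) − (-2) = 14 → (3,14,3)
replace slot 3: 2·(3+14) − 3 = 31 → (3,14,31)

3,14,31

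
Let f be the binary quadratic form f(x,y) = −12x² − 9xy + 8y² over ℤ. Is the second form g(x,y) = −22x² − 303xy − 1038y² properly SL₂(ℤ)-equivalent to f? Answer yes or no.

D₁ = 465, D₂ = 465
river cycle of f (length 10): (8, 9, -12), (-12, 15, 5), (5, 15, -12), (-12, 9, 8), (8, 7, -13), (-13, 19, 2), (2, 21, -3), (-3, 21, 2), (2, 19, -13), (-13, 7, 8)
river cycle of g (length 10): (5, 15, -12), (-12, 9, 8), (8, 7, -13), (-13, 19, 2), (2, 21, -3), (-3, 21, 2), (2, 19, -13), (-13, 7, 8), (8, 9, -12), (-12, 15, 5)
cycles coincide ⇒ equivalent

yes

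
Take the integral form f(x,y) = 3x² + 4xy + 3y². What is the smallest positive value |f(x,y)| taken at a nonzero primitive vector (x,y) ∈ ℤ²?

translate: b→-2 (≡4 mod 6), so (3,4,3)→(3,-2,2)
flip: (3,-2,2)→(2,2,3)
reduced (well bottom): (2,2,3) with a≤c, −a<b≤a
well minimum = a = 2

2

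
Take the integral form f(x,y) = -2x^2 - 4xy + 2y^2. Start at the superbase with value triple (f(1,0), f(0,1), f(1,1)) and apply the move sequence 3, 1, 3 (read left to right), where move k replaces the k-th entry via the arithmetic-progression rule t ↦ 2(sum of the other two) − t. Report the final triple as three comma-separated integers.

start (-2,2,-4) = (f(1,0),f(0,1),f(1,1))
replace slot 3: 2·((-2)+2) − (-4) = 4 → (-2,2,4)
replace slot 1: 2·(2+4) − (-2) = 14 → (14,2,4)
replace slot 3: 2·(14+2) − 4 = 28 → (14,2,28)

14,2,28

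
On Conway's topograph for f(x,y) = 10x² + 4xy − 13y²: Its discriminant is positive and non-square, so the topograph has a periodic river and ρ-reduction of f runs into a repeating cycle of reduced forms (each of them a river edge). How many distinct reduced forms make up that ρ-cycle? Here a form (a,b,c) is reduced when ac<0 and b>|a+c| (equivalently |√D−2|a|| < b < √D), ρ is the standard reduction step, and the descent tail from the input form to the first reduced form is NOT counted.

D = 536, ⌊√D⌋ = 23
river: ρ → (-13,22,1)
river: ρ → (1,22,-13)
river: ρ → (-13,4,10)
river: ρ → (10,16,-7)
river: ρ → (-7,12,14)
river: ρ → (14,16,-5)
river: ρ → (-5,14,17)
river: ρ → (17,20,-2)
river: ρ → (-2,20,17)
river: ρ → (17,14,-5)
river: ρ → (-5,16,14)
river: ρ → (14,12,-7)
river: ρ → (-7,16,10)
river: ρ → (10,4,-13)
ρ-cycle length = 14 (tail of 0 descent steps not counted)

14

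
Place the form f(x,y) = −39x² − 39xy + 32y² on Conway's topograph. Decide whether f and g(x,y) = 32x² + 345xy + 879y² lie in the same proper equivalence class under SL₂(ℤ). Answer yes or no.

D₁ = 6513, D₂ = 6513
river cycle of f (length 32): (32, 39, -39), (-39, 39, 32), (32, 25, -46), (-46, 67, 11), (11, 65, -52), (-52, 39, 24), (24, 57, -34), (-34, 79, 2), (2, 77, -73), (-73, 69, 6), … (22 more)
river cycle of g (length 32): (32, 25, -46), (-46, 67, 11), (11, 65, -52), (-52, 39, 24), (24, 57, -34), (-34, 79, 2), (2, 77, -73), (-73, 69, 6), (6, 75, -37), (-37, 73, 8), … (22 more)
cycles coincide ⇒ equivalent

yes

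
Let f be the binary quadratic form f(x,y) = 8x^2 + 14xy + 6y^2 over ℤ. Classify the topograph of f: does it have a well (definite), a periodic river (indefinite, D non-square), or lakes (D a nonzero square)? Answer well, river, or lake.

D = b²−4ac = 14² − 4·8·6 = 4
D = 2² is a perfect square ⇒ form factors over ℤ ⇒ lakes

lake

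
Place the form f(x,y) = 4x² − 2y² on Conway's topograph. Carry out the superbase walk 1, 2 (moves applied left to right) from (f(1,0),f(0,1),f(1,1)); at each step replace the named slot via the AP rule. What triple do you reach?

start (4,-2,2) = (f(1,0),f(0,1),f(1,1))
replace slot 1: 2·((-2)+2) − 4 = -4 → (-4,-2,2)
replace slot 2: 2·((-4)+2) − (-2) = -2 → (-4,-2,2)

-4,-2,2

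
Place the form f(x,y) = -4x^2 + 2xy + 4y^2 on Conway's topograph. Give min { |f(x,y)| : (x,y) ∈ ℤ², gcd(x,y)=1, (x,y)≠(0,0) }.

river: ρ → (4,6,-2)
river: ρ → (-2,6,4)
river: ρ → (4,2,-4)
river: ρ → (-4,6,2)
river: ρ → (2,6,-4)
river: ρ → (-4,2,4)
closes: descent 0, river 6
min |a| on river = 2

2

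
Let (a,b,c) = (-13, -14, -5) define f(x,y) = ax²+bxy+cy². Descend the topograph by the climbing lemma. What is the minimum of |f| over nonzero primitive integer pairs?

translate: b→-12 (≡14 mod 26), so (13,14,5)→(13,-12,4)
flip: (13,-12,4)→(4,12,13)
translate: b→4 (≡12 mod 8), so (4,12,13)→(4,4,5)
reduced (well bottom): (4,4,5) with a≤c, −a<b≤a
well minimum |f| = |-4| = 4 (negative-definite)

4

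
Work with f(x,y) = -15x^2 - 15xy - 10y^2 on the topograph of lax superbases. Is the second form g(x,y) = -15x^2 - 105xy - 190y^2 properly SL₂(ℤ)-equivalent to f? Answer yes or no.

D₁ = -375, D₂ = -375
f is negative-definite; reduce −f:
−f: flip: (15,15,10)→(10,-15,15)
−f: translate: b→5 (≡-15 mod 20), so (10,-15,15)→(10,5,10)
−f: reduced (well bottom): (10,5,10) with a≤c, −a<b≤a
flip sign back: reduced form of f is (-10,-5,-10)
g is negative-definite; reduce −g:
−g: translate: b→15 (≡105 mod 30), so (15,105,190)→(15,15,10)
−g: flip: (15,15,10)→(10,-15,15)
−g: translate: b→5 (≡-15 mod 20), so (10,-15,15)→(10,5,10)
−g: reduced (well bottom): (10,5,10) with a≤c, −a<b≤a
flip sign back: reduced form of g is (-10,-5,-10)
reduced forms (-10, -5, -10) vs (-10, -5, -10) ⇒ equivalent

yes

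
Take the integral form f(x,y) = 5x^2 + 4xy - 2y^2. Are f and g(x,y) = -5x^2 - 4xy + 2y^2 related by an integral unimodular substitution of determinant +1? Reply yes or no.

D₁ = 56, D₂ = 56
river cycle of f (length 4): (-2, 4, 5), (5, 6, -1), (-1, 6, 5), (5, 4, -2)
river cycle of g (length 4): (2, 4, -5), (-5, 6, 1), (1, 6, -5), (-5, 4, 2)
cycles differ ⇒ inequivalent

no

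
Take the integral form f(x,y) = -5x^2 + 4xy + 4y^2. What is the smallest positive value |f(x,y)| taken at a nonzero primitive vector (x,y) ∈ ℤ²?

river: ρ → (4,4,-5)
river: ρ → (-5,6,3)
river: ρ → (3,6,-5)
river: ρ → (-5,4,4)
closes: descent 0, river 4
min |a| on river = 3

3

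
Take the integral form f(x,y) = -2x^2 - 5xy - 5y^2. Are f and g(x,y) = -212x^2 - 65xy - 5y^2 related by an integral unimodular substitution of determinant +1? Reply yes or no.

D₁ = -15, D₂ = -15
f is negative-definite; reduce −f:
−f: translate: b→1 (≡5 mod 4), so (2,5,5)→(2,1,2)
−f: reduced (well bottom): (2,1,2) with a≤c, −a<b≤a
flip sign back: reduced form of f is (-2,-1,-2)
g is negative-definite; reduce −g:
−g: flip: (212,65,5)→(5,-65,212)
−g: translate: b→5 (≡-65 mod 10), so (5,-65,212)→(5,5,2)
−g: flip: (5,5,2)→(2,-5,5)
−g: translate: b→-1 (≡-5 mod 4), so (2,-5,5)→(2,-1,2)
−g: flip: (2,-1,2)→(2,1,2)
−g: reduced (well bottom): (2,1,2) with a≤c, −a<b≤a
flip sign back: reduced form of g is (-2,-1,-2)
reduced forms (-2, -1, -2) vs (-2, -1, -2) ⇒ equivalent

yes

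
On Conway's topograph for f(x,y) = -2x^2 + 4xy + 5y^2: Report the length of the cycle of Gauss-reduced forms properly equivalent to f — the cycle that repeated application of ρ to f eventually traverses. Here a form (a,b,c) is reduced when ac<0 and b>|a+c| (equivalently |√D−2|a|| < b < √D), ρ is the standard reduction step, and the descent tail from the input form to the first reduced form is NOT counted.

D = 56, ⌊√D⌋ = 7
river: ρ → (5,6,-1)
river: ρ → (-1,6,5)
river: ρ → (5,4,-2)
river: ρ → (-2,4,5)
ρ-cycle length = 4 (tail of 0 descent steps not counted)

4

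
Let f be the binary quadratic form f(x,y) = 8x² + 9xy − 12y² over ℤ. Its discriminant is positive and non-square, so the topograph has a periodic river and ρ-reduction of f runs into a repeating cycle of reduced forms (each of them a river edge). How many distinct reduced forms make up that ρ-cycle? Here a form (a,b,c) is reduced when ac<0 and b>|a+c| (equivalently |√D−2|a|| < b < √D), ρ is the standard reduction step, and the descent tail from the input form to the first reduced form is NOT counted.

D = 465, ⌊√D⌋ = 21
river: ρ → (-12,15,5)
river: ρ → (5,15,-12)
river: ρ → (-12,9,8)
river: ρ → (8,7,-13)
river: ρ → (-13,19,2)
river: ρ → (2,21,-3)
river: ρ → (-3,21,2)
river: ρ → (2,19,-13)
river: ρ → (-13,7,8)
river: ρ → (8,9,-12)
ρ-cycle length = 10 (tail of 0 descent steps not counted)

10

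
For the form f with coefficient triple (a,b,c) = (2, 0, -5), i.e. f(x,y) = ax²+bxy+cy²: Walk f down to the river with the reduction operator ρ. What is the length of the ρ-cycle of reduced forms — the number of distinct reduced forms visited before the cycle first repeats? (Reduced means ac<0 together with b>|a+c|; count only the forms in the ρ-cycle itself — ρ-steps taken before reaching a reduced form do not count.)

D = 40, ⌊√D⌋ = 6
descent: ρ → (-5,0,2)
descent: ρ → (2,4,-3)  [lands on river]
river: ρ → (-3,2,3)
river: ρ → (3,4,-2)
river: ρ → (-2,4,3)
river: ρ → (3,2,-3)
river: ρ → (-3,4,2)
ρ-cycle length = 6 (tail of 2 descent steps not counted)

6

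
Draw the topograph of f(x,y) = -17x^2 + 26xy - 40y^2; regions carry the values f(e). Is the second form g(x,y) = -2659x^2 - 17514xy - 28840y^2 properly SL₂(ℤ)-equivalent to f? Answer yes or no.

D₁ = -2044, D₂ = -2044
f is negative-definite; reduce −f:
−f: translate: b→8 (≡-26 mod 34), so (17,-26,40)→(17,8,31)
−f: reduced (well bottom): (17,8,31) with a≤c, −a<b≤a
flip sign back: reduced form of f is (-17,-8,-31)
g is negative-definite; reduce −g:
−g: translate: b→1560 (≡17514 mod 5318), so (2659,17514,28840)→(2659,1560,229)
−g: flip: (2659,1560,229)→(229,-1560,2659)
−g: translate: b→-186 (≡-1560 mod 458), so (229,-1560,2659)→(229,-186,40)
−g: flip: (229,-186,40)→(40,186,229)
−g: translate: b→26 (≡186 mod 80), so (40,186,229)→(40,26,17)
−g: flip: (40,26,17)→(17,-26,40)
−g: translate: b→8 (≡-26 mod 34), so (17,-26,40)→(17,8,31)
−g: reduced (well bottom): (17,8,31) with a≤c, −a<b≤a
flip sign back: reduced form of g is (-17,-8,-31)
reduced forms (-17, -8, -31) vs (-17, -8, -31) ⇒ equivalent

yes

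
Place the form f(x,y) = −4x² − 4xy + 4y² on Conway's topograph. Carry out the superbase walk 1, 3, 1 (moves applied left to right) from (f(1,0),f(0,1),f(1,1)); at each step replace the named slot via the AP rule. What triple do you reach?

start (-4,4,-4) = (f(1,0),f(0,1),f(1,1))
replace slot 1: 2·(4+(-4)) − (-4) = 4 → (4,4,-4)
replace slot 3: 2·(4+4) − (-4) = 20 → (4,4,20)
replace slot 1: 2·(4+20) − 4 = 44 → (44,4,20)

44,4,20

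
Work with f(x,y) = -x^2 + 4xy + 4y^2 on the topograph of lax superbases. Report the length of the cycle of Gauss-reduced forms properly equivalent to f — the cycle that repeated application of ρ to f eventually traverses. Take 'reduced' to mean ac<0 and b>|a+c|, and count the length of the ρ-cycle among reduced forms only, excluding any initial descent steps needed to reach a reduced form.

D = 32, ⌊√D⌋ = 5
river: ρ → (4,4,-1)
river: ρ → (-1,4,4)
ρ-cycle length = 2 (tail of 0 descent steps not counted)

2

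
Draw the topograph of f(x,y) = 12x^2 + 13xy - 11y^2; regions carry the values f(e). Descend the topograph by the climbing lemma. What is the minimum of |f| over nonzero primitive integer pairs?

river: ρ → (-11,9,14)
river: ρ → (14,19,-6)
river: ρ → (-6,17,17)
river: ρ → (17,17,-6)
river: ρ → (-6,19,14)
river: ρ → (14,9,-11)
river: ρ → (-11,13,12)
river: ρ → (12,11,-12)
river: ρ → (-12,13,11)
river: ρ → (11,9,-14)
river: ρ → (-14,19,6)
river: ρ → (6,17,-17)
river: ρ → (-17,17,6)
river: ρ → (6,19,-14)
river: ρ → (-14,9,11)
river: ρ → (11,13,-12)
river: ρ → (-12,11,12)
river: ρ → (12,13,-11)
closes: descent 0, river 18
min |a| on river = 6

6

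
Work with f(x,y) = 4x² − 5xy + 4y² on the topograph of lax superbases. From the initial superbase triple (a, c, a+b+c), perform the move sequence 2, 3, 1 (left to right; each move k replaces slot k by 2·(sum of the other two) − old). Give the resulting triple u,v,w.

start (4,4,3) = (f(1,0),f(0,1),f(1,1))
replace slot 2: 2·(4+3) − 4 = 10 → (4,10,3)
replace slot 3: 2·(4+10) − 3 = 25 → (4,10,25)
replace slot 1: 2·(10+25) − 4 = 66 → (66,10,25)

66,10,25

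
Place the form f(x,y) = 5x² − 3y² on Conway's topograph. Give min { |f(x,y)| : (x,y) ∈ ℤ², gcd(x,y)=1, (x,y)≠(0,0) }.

descent: ρ → (-3,6,2)  [lands on river]
river: ρ → (2,6,-3)
closes: descent 1, river 2
min |a| on river = 2

2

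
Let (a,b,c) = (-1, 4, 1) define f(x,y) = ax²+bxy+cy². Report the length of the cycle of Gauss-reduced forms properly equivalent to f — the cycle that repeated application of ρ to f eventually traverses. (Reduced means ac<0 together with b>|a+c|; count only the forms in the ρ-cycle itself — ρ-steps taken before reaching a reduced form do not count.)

D = 20, ⌊√D⌋ = 4
river: ρ → (1,4,-1)
river: ρ → (-1,4,1)
ρ-cycle length = 2 (tail of 0 descent steps not counted)

2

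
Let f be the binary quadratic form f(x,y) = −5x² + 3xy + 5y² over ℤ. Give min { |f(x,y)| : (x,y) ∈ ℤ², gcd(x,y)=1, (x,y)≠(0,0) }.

river: ρ → (5,7,-3)
river: ρ → (-3,5,7)
river: ρ → (7,9,-1)
river: ρ → (-1,9,7)
river: ρ → (7,5,-3)
river: ρ → (-3,7,5)
river: ρ → (5,3,-5)
river: ρ → (-5,7,3)
river: ρ → (3,5,-7)
river: ρ → (-7,9,1)
river: ρ → (1,9,-7)
river: ρ → (-7,5,3)
river: ρ → (3,7,-5)
river: ρ → (-5,3,5)
closes: descent 0, river 14
min |a| on river = 1

1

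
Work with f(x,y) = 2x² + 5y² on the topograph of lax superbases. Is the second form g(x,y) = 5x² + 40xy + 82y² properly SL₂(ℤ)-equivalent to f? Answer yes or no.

D₁ = -40, D₂ = -40
f: reduced (well bottom): (2,0,5) with a≤c, −a<b≤a
g: translate: b→0 (≡40 mod 10), so (5,40,82)→(5,0,2)
g: flip: (5,0,2)→(2,0,5)
g: reduced (well bottom): (2,0,5) with a≤c, −a<b≤a
reduced forms (2, 0, 5) vs (2, 0, 5) ⇒ equivalent

yes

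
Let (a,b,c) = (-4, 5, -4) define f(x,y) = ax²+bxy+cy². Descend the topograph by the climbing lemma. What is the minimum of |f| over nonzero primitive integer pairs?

translate: b→3 (≡-5 mod 8), so (4,-5,4)→(4,3,3)
flip: (4,3,3)→(3,-3,4)
translate: b→3 (≡-3 mod 6), so (3,-3,4)→(3,3,4)
reduced (well bottom): (3,3,4) with a≤c, −a<b≤a
well minimum |f| = |-3| = 3 (negative-definite)

3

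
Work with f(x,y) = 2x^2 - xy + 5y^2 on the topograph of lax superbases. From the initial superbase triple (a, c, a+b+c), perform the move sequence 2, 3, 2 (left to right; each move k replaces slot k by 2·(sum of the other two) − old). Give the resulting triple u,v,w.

start (2,5,6) = (f(1,0),f(0,1),f(1,1))
replace slot 2: 2·(2+6) − 5 = 11 → (2,11,6)
replace slot 3: 2·(2+11) − 6 = 20 → (2,11,20)
replace slot 2: 2·(2+20) − 11 = 33 → (2,33,20)

2,33,20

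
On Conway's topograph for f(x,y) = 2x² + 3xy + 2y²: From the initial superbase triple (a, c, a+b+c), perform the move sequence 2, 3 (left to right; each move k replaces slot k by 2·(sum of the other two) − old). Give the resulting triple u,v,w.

start (2,2,7) = (f(1,0),f(0,1),f(1,1))
replace slot 2: 2·(2+7) − 2 = 16 → (2,16,7)
replace slot 3: 2·(2+16) − 7 = 29 → (2,16,29)

2,16,29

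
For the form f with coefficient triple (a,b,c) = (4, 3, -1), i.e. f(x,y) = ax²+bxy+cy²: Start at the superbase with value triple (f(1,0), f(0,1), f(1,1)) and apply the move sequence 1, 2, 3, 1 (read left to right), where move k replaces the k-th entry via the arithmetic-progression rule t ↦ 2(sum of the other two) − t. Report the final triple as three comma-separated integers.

start (4,-1,6) = (f(1,0),f(0,1),f(1,1))
replace slot 1: 2·((-1)+6) − 4 = 6 → (6,-1,6)
replace slot 2: 2·(6+6) − (-1) = 25 → (6,25,6)
replace slot 3: 2·(6+25) − 6 = 56 → (6,25,56)
replace slot 1: 2·(25+56) − 6 = 156 → (156,25,56)

156,25,56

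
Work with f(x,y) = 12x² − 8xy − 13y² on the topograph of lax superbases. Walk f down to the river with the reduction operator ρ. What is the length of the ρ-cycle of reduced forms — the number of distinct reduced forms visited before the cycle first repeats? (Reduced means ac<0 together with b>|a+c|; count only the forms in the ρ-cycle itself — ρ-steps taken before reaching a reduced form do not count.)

D = 688, ⌊√D⌋ = 26
descent: ρ → (-13,8,12)  [lands on river]
river: ρ → (12,16,-9)
river: ρ → (-9,20,8)
river: ρ → (8,12,-17)
river: ρ → (-17,22,3)
river: ρ → (3,26,-1)
river: ρ → (-1,26,3)
river: ρ → (3,22,-17)
river: ρ → (-17,12,8)
river: ρ → (8,20,-9)
river: ρ → (-9,16,12)
river: ρ → (12,8,-13)
river: ρ → (-13,18,7)
river: ρ → (7,24,-4)
river: ρ → (-4,24,7)
river: ρ → (7,18,-13)
ρ-cycle length = 16 (tail of 1 descent step not counted)

16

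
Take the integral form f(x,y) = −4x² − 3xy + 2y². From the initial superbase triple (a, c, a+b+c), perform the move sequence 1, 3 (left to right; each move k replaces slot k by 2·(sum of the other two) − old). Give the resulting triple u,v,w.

start (-4,2,-5) = (f(1,0),f(0,1),f(1,1))
replace slot 1: 2·(2+(-5)) − (-4) = -2 → (-2,2,-5)
replace slot 3: 2·((-2)+2) − (-5) = 5 → (-2,2,5)

-2,2,5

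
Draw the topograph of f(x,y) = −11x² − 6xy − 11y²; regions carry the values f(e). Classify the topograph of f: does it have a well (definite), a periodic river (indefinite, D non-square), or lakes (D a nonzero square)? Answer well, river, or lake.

D = b²−4ac = (-6)² − 4·(-11)·(-11) = -448
D < 0 ⇒ definite ⇒ every region one sign ⇒ single well

well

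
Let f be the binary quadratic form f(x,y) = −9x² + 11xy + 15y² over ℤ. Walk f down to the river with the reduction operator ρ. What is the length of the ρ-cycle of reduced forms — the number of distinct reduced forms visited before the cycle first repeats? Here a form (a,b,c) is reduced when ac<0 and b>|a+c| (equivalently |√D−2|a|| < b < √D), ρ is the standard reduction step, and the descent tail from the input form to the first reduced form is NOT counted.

D = 661, ⌊√D⌋ = 25
river: ρ → (15,19,-5)
river: ρ → (-5,21,11)
river: ρ → (11,23,-3)
river: ρ → (-3,25,3)
river: ρ → (3,23,-11)
river: ρ → (-11,21,5)
river: ρ → (5,19,-15)
river: ρ → (-15,11,9)
river: ρ → (9,25,-1)
river: ρ → (-1,25,9)
river: ρ → (9,11,-15)
river: ρ → (-15,19,5)
river: ρ → (5,21,-11)
river: ρ → (-11,23,3)
river: ρ → (3,25,-3)
river: ρ → (-3,23,11)
river: ρ → (11,21,-5)
river: ρ → (-5,19,15)
river: ρ → (15,11,-9)
river: ρ → (-9,25,1)
river: ρ → (1,25,-9)
river: ρ → (-9,11,15)
ρ-cycle length = 22 (tail of 0 descent steps not counted)

22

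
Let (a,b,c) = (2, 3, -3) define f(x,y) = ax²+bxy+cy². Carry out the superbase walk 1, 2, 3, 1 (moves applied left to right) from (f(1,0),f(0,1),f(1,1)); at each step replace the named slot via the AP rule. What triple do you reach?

start (2,-3,2) = (f(1,0),f(0,1),f(1,1))
replace slot 1: 2·((-3)+2) − 2 = -4 → (-4,-3,2)
replace slot 2: 2·((-4)+2) − (-3) = -1 → (-4,-1,2)
replace slot 3: 2·((-4)+(-1)) − 2 = -12 → (-4,-1,-12)
replace slot 1: 2·((-1)+(-12)) − (-4) = -22 → (-22,-1,-12)

-22,-1,-12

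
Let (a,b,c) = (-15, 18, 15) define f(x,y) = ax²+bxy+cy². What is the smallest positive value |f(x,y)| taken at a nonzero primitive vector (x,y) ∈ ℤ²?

river: ρ → (15,12,-18)
river: ρ → (-18,24,9)
river: ρ → (9,30,-9)
river: ρ → (-9,24,18)
river: ρ → (18,12,-15)
river: ρ → (-15,18,15)
closes: descent 0, river 6
min |a| on river = 9

9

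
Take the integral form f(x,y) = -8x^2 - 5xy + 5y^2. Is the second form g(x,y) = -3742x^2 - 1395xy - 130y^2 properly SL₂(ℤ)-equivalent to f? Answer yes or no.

D₁ = 185, D₂ = 185
river cycle of f (length 10): (5, 5, -8), (-8, 11, 2), (2, 13, -2), (-2, 11, 8), (8, 5, -5), (-5, 5, 8), (8, 11, -2), (-2, 13, 2), (2, 11, -8), (-8, 5, 5)
river cycle of g (length 10): (2, 13, -2), (-2, 11, 8), (8, 5, -5), (-5, 5, 8), (8, 11, -2), (-2, 13, 2), (2, 11, -8), (-8, 5, 5), (5, 5, -8), (-8, 11, 2)
cycles coincide ⇒ equivalent

yes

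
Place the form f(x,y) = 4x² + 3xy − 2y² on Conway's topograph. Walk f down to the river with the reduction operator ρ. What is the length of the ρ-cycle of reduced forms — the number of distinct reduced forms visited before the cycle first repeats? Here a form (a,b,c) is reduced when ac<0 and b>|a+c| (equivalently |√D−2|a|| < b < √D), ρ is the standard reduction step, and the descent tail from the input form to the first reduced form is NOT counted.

D = 41, ⌊√D⌋ = 6
river: ρ → (-2,5,2)
river: ρ → (2,3,-4)
river: ρ → (-4,5,1)
river: ρ → (1,5,-4)
river: ρ → (-4,3,2)
river: ρ → (2,5,-2)
river: ρ → (-2,3,4)
river: ρ → (4,5,-1)
river: ρ → (-1,5,4)
river: ρ → (4,3,-2)
ρ-cycle length = 10 (tail of 0 descent steps not counted)

10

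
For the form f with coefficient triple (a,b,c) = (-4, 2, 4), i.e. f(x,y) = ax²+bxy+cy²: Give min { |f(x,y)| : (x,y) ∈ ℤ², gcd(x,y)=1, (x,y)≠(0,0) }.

river: ρ → (4,6,-2)
river: ρ → (-2,6,4)
river: ρ → (4,2,-4)
river: ρ → (-4,6,2)
river: ρ → (2,6,-4)
river: ρ → (-4,2,4)
closes: descent 0, river 6
min |a| on river = 2

2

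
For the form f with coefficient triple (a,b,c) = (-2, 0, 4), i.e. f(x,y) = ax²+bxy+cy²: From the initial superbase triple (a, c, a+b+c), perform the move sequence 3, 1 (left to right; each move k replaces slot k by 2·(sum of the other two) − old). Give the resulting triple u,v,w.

start (-2,4,2) = (f(1,0),f(0,1),f(1,1))
replace slot 3: 2·((-2)+4) − 2 = 2 → (-2,4,2)
replace slot 1: 2·(4+2) − (-2) = 14 → (14,4,2)

14,4,2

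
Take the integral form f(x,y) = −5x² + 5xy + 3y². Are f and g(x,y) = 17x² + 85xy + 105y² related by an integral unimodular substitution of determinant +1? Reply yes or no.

D₁ = 85, D₂ = 85
river cycle of f (length 6): (3, 7, -3), (-3, 5, 5), (5, 5, -3), (-3, 7, 3), (3, 5, -5), (-5, 5, 3)
river cycle of g (length 6): (3, 7, -3), (-3, 5, 5), (5, 5, -3), (-3, 7, 3), (3, 5, -5), (-5, 5, 3)
cycles coincide ⇒ equivalent

yes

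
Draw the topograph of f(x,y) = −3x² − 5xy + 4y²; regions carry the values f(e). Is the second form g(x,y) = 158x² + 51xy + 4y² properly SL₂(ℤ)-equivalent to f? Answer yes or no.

D₁ = 73, D₂ = 73
river cycle of f (length 18): (4, 5, -3), (-3, 7, 2), (2, 5, -6), (-6, 7, 1), (1, 7, -6), (-6, 5, 2), (2, 7, -3), (-3, 5, 4), (4, 3, -4), (-4, 5, 3), … (8 more)
river cycle of g (length 18): (4, 5, -3), (-3, 7, 2), (2, 5, -6), (-6, 7, 1), (1, 7, -6), (-6, 5, 2), (2, 7, -3), (-3, 5, 4), (4, 3, -4), (-4, 5, 3), … (8 more)
cycles coincide ⇒ equivalent

yes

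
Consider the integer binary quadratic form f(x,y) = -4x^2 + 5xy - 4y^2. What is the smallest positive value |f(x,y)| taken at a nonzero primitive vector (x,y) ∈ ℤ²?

translate: b→3 (≡-5 mod 8), so (4,-5,4)→(4,3,3)
flip: (4,3,3)→(3,-3,4)
translate: b→3 (≡-3 mod 6), so (3,-3,4)→(3,3,4)
reduced (well bottom): (3,3,4) with a≤c, −a<b≤a
well minimum |f| = |-3| = 3 (negative-definite)

3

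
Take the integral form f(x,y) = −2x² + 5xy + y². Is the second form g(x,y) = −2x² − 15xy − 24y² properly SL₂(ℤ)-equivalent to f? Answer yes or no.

D₁ = 33, D₂ = 33
river cycle of f (length 4): (1, 5, -2), (-2, 3, 3), (3, 3, -2), (-2, 5, 1)
river cycle of g (length 4): (-2, 5, 1), (1, 5, -2), (-2, 3, 3), (3, 3, -2)
cycles coincide ⇒ equivalent

yes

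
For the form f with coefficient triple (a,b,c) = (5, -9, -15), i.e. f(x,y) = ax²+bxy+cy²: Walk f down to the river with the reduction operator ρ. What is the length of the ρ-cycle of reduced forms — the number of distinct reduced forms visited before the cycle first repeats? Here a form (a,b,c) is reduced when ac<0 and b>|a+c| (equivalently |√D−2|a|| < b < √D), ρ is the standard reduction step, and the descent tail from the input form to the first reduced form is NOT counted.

D = 381, ⌊√D⌋ = 19
descent: ρ → (-15,9,5)
descent: ρ → (5,11,-13)  [lands on river]
river: ρ → (-13,15,3)
river: ρ → (3,15,-13)
river: ρ → (-13,11,5)
river: ρ → (5,19,-1)
river: ρ → (-1,19,5)
ρ-cycle length = 6 (tail of 2 descent steps not counted)

6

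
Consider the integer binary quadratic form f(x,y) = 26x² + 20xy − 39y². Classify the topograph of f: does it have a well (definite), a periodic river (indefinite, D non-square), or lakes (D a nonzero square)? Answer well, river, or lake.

D = b²−4ac = 20² − 4·26·(-39) = 4456
D > 0 non-square ⇒ indefinite ⇒ periodic river

river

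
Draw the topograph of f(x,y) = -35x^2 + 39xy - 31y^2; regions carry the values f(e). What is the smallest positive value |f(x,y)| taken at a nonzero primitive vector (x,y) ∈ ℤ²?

translate: b→31 (≡-39 mod 70), so (35,-39,31)→(35,31,27)
flip: (35,31,27)→(27,-31,35)
translate: b→23 (≡-31 mod 54), so (27,-31,35)→(27,23,31)
reduced (well bottom): (27,23,31) with a≤c, −a<b≤a
well minimum |f| = |-27| = 27 (negative-definite)

27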